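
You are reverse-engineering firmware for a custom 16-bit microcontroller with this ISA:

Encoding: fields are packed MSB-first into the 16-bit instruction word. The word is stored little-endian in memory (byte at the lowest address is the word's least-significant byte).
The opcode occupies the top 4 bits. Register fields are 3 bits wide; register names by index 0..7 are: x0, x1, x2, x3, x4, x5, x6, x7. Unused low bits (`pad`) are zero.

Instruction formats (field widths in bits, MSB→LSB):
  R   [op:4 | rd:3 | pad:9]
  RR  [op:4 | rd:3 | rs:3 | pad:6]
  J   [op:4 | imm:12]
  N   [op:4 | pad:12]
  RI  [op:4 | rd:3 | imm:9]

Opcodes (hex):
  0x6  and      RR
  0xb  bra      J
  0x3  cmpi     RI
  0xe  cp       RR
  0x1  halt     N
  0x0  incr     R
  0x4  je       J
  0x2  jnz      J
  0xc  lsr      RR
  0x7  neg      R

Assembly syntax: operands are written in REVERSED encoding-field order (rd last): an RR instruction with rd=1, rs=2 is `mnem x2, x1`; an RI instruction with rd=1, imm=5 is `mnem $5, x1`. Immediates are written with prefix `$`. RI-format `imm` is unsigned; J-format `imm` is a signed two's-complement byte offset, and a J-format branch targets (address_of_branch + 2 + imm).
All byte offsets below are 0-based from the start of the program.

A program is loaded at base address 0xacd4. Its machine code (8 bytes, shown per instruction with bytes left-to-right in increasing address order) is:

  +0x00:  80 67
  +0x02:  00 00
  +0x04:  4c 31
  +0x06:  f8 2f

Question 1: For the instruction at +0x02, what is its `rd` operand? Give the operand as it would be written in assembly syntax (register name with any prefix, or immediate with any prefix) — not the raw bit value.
x0

[02] 00 00 → 0x0000
  opcode bits[15:12]=0x0: incr/R
  rd: (w>>9)&0x7=0x0 → x0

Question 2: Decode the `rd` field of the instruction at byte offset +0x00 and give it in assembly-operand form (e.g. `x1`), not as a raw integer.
[00] 80 67 → 0x6780
  top 4b → 0x6 → and [RR]
  [11:9] rd=3 = x3
  [8:6] rs=6 = x6

x3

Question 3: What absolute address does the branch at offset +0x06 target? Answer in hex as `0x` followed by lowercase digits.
0xacd4

@+06  little-endian(f8 2f) = 0x2ff8
  op=0x2ff8>>12=0x2 ⇒ jnz (J)
  [11:0] imm=4088 (s12→-8) = $-8
  target = base 0xacd4 + off 0x06 + 2 + imm -8 = 0xacd4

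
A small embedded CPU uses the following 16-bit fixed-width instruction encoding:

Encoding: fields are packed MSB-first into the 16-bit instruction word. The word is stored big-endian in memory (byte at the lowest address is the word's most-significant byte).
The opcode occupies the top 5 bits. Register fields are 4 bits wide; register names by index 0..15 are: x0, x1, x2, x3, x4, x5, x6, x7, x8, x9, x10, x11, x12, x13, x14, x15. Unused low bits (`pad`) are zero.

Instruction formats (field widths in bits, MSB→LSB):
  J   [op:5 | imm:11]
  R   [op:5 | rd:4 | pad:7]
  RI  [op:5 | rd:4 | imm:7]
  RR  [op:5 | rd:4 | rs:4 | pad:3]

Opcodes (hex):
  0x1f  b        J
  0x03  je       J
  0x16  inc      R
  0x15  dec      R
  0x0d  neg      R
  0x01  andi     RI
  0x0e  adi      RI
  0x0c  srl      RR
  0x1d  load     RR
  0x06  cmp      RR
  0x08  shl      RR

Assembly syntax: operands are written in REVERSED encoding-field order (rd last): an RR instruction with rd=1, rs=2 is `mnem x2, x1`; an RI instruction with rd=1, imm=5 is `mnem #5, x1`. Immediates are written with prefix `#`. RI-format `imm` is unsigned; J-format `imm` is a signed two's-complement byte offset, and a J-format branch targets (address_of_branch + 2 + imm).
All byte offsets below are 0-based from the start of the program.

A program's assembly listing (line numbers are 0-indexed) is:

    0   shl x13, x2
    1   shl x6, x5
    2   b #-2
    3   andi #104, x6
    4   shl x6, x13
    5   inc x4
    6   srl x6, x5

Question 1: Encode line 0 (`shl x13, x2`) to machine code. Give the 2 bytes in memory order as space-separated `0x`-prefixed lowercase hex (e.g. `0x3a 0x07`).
0x41 0x68

L0: shl op=0x8:5|rd=2:4|rs=13:4|pad=0:3 ⇒ 0x4168 ⇒ big 41 68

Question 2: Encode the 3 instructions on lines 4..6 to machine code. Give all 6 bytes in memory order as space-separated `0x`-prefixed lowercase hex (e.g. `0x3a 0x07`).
line 4 (shl): pack op=0x8:5|rd=13:4|rs=6:4|pad=0:3 = 0x46b0; big→ 46 b0
line 5 (inc): pack op=0x16:5|rd=4:4|pad=0:7 = 0xb200; big→ b2 00
line 6 (srl): pack op=0xc:5|rd=5:4|rs=6:4|pad=0:3 = 0x62b0; big→ 62 b0

0x46 0xb0 0xb2 0x00 0x62 0xb0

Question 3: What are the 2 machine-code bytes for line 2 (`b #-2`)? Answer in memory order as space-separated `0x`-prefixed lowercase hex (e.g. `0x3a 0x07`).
0xff 0xfe

2. b fields op=0x1f:5|imm=-2:11 → word fffeh → ff fe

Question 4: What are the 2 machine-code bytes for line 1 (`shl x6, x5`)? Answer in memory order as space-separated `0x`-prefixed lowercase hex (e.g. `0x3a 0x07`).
0x42 0xb0

1. shl fields op=0x8:5|rd=5:4|rs=6:4|pad=0:3 → word 42b0h → 42 b0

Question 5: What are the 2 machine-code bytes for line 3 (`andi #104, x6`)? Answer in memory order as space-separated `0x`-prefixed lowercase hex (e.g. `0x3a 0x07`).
line 3 (andi): pack op=0x1:5|rd=6:4|imm=104:7 = 0x0b68; big→ 0b 68

0x0b 0x68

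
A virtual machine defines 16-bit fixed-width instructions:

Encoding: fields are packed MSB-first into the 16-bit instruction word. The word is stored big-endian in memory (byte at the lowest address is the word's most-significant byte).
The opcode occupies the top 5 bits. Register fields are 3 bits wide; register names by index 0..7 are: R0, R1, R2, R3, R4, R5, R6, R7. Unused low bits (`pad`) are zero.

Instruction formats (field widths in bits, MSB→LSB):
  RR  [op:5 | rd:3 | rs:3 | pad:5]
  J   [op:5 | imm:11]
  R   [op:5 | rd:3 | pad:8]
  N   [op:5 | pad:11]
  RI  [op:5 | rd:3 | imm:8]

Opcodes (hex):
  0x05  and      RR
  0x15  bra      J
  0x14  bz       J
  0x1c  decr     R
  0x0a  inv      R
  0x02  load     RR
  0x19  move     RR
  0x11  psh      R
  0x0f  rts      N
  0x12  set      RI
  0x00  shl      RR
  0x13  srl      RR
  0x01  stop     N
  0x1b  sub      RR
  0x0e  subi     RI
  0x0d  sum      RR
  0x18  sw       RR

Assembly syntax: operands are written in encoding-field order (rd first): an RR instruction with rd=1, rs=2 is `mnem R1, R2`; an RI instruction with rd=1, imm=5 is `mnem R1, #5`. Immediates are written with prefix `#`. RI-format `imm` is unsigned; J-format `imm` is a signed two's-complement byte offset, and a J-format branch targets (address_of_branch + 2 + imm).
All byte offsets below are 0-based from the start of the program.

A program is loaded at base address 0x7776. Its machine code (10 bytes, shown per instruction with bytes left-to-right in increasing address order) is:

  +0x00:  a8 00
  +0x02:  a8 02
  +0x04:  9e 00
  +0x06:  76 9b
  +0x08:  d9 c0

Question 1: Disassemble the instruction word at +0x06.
subi R6, #155

@+06  big-endian(76 9b) = 0x769b
  top 5b → 0xe → subi [RI]
  [10:8] rd=6 = R6
  [7:0] imm=155 = #155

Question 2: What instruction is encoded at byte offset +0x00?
@+00  big-endian(a8 00) = 0xa800
  top 5b → 0x15 → bra [J]
  [10:0] imm=0 = #0

bra #0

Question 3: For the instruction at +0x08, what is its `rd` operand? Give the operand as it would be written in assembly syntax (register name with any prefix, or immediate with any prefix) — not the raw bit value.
R1

+0x08: d9 c0 ⇒ word 0xd9c0 (big)
  top 5b → 0x1b → sub [RR]
  rd@[10:8]=0x1 ⇒ R1
  rs@[7:5]=0x6 ⇒ R6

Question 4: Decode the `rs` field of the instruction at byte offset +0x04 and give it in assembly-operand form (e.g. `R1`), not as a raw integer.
R0

off 0x04: read 9e 00 as big → 0x9e00
  top 5b → 0x13 → srl [RR]
  [10:8] rd=6 = R6
  [7:5] rs=0 = R0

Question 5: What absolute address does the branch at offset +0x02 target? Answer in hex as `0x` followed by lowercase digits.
[02] a8 02 → 0xa802
  top 5b → 0x15 → bra [J]
  [10:0] imm=2 = #2
  target = base 0x7776 + off 0x02 + 2 + imm 2 = 0x777c

0x777c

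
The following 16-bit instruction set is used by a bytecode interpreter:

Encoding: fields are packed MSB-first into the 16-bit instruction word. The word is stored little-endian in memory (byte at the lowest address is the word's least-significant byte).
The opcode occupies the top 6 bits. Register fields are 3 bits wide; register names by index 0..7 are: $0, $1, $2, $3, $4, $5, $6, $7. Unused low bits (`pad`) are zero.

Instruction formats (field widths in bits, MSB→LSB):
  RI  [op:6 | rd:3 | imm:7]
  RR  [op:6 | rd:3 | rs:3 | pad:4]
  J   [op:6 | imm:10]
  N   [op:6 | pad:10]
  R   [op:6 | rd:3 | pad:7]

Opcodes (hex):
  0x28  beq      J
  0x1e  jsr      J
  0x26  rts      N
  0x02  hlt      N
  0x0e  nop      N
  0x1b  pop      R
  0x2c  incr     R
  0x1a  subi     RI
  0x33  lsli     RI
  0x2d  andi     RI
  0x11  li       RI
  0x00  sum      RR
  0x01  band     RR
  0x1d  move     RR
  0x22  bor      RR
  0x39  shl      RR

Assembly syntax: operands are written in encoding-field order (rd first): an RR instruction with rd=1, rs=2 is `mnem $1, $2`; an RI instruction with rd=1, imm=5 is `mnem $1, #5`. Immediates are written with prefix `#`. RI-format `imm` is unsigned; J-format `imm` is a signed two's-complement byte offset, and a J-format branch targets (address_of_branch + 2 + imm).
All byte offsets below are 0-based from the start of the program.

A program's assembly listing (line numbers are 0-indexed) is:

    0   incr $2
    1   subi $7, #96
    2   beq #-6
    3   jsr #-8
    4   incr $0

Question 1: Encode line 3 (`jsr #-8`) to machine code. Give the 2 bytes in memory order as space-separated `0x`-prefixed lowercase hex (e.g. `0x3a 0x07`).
3. jsr fields op=0x1e:6|imm=-8:10 → word 7bf8h → f8 7b

0xf8 0x7b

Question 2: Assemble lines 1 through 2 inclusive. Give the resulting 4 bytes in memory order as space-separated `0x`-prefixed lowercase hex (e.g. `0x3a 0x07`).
1. subi fields op=0x1a:6|rd=7:3|imm=96:7 → word 6be0h → e0 6b
2. beq fields op=0x28:6|imm=-6:10 → word a3fah → fa a3

0xe0 0x6b 0xfa 0xa3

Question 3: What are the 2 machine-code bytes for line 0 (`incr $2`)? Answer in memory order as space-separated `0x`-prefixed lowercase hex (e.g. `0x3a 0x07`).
0x00 0xb1

line 0 (incr): pack op=0x2c:6|rd=2:3|pad=0:7 = 0xb100; little→ 00 b1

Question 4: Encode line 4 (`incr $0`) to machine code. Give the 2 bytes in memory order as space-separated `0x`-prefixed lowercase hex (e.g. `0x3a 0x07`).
0x00 0xb0

4. incr fields op=0x2c:6|rd=0:3|pad=0:7 → word b000h → 00 b0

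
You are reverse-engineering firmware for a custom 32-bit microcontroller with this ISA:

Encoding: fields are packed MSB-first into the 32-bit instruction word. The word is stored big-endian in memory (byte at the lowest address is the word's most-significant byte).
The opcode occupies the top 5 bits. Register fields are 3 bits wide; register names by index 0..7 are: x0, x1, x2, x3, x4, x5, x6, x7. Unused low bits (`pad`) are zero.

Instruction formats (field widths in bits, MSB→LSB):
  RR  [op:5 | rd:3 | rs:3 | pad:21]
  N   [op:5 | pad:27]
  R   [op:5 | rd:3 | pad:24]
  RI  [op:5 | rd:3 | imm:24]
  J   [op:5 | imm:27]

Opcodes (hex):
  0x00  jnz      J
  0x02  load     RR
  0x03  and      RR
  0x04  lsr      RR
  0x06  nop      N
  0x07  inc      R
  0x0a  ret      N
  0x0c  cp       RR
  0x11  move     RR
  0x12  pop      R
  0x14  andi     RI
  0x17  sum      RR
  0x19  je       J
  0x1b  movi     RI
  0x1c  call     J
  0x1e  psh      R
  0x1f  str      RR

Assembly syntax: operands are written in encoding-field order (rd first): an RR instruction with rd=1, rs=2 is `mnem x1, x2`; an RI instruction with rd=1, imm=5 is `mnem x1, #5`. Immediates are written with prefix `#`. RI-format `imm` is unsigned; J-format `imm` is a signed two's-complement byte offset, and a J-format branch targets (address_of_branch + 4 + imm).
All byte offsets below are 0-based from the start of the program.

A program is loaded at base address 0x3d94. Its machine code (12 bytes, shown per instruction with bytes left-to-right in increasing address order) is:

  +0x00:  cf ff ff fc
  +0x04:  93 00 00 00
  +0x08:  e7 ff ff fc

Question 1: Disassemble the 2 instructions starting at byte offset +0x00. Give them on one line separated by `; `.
je #-4; pop x3

off 0x00: read cf ff ff fc as big → 0xcffffffc
  top 5b → 0x19 → je [J]
  imm@[26:0]=0x7fffffc (s27→-4) ⇒ #-4
off 0x04: read 93 00 00 00 as big → 0x93000000
  top 5b → 0x12 → pop [R]
  rd@[26:24]=0x3 ⇒ x3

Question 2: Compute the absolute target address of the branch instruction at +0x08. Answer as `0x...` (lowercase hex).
@+08  big-endian(e7 ff ff fc) = 0xe7fffffc
  top 5b → 0x1c → call [J]
  [26:0] imm=134217724 (s27→-4) = #-4
  target = base 0x3d94 + off 0x08 + 4 + imm -4 = 0x3d9c

0x3d9c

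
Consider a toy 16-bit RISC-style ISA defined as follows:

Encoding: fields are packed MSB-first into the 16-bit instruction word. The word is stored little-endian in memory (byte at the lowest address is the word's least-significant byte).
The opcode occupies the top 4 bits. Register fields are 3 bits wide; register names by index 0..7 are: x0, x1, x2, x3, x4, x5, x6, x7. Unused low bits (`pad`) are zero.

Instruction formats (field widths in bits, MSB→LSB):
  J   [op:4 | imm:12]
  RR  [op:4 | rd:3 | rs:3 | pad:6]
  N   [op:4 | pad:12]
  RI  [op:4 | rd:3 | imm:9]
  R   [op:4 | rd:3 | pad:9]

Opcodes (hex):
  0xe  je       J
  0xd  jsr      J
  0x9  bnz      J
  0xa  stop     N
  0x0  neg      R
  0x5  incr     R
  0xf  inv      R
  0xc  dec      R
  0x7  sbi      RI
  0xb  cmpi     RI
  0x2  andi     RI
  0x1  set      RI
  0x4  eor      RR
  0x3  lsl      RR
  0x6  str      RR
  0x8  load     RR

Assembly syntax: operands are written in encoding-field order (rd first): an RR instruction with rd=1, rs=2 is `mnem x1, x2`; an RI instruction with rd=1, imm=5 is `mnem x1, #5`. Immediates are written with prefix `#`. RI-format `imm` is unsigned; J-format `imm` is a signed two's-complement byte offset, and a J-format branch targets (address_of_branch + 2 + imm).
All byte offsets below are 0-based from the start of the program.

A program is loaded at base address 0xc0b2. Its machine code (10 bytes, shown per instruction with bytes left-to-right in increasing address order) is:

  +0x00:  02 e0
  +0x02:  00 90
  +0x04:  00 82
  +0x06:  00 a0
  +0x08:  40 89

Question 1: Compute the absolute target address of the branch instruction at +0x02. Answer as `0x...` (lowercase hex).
[02] 00 90 → 0x9000
  top 4b → 0x9 → bnz [J]
  [11:0] imm=0 = #0
  target = base 0xc0b2 + off 0x02 + 2 + imm 0 = 0xc0b6

0xc0b6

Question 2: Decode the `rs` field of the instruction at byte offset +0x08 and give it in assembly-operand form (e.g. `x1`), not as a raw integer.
off 0x08: read 40 89 as little → 0x8940
  op=0x8940>>12=0x8 ⇒ load (RR)
  [11:9] rd=4 = x4
  [8:6] rs=5 = x5

x5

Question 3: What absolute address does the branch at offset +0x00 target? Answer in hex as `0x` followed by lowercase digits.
0xc0b6

@+00  little-endian(02 e0) = 0xe002
  top 4b → 0xe → je [J]
  imm: (w>>0)&0xfff=0x2 → #2
  target = base 0xc0b2 + off 0x00 + 2 + imm 2 = 0xc0b6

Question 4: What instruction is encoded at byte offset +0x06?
stop

+0x06: 00 a0 ⇒ word 0xa000 (little)
  opcode bits[15:12]=0xa: stop/N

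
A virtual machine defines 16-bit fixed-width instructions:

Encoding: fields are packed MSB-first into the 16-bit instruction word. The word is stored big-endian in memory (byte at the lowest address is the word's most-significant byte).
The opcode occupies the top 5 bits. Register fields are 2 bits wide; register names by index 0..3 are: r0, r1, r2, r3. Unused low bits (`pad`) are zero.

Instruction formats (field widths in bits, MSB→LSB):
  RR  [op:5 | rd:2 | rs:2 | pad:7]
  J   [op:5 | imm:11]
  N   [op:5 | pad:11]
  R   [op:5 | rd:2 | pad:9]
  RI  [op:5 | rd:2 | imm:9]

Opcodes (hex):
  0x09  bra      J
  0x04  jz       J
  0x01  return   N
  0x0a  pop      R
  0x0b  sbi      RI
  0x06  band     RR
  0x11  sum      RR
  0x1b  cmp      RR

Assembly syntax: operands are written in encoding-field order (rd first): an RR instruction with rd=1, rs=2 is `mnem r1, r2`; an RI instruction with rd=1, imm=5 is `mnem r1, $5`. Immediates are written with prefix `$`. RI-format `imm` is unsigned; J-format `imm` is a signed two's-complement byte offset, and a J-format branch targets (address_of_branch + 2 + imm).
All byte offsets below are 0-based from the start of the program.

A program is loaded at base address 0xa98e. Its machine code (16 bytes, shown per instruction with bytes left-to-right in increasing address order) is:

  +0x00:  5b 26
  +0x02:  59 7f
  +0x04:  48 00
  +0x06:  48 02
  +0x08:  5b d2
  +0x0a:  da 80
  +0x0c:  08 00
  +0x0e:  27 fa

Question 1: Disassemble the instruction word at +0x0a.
cmp r1, r1

+0x0a: da 80 ⇒ word 0xda80 (big)
  op=0xda80>>11=0x1b ⇒ cmp (RR)
  rd: (w>>9)&0x3=0x1 → r1
  rs: (w>>7)&0x3=0x1 → r1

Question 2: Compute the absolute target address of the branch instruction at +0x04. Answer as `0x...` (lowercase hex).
[04] 48 00 → 0x4800
  opcode bits[15:11]=0x9: bra/J
  imm@[10:0]=0x0 ⇒ $0
  target = base 0xa98e + off 0x04 + 2 + imm 0 = 0xa994

0xa994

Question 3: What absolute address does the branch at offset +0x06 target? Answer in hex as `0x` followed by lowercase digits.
@+06  big-endian(48 02) = 0x4802
  op=0x4802>>11=0x9 ⇒ bra (J)
  [10:0] imm=2 = $2
  target = base 0xa98e + off 0x06 + 2 + imm 2 = 0xa998

0xa998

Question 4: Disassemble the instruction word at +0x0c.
off 0x0c: read 08 00 as big → 0x0800
  top 5b → 0x1 → return [N]

return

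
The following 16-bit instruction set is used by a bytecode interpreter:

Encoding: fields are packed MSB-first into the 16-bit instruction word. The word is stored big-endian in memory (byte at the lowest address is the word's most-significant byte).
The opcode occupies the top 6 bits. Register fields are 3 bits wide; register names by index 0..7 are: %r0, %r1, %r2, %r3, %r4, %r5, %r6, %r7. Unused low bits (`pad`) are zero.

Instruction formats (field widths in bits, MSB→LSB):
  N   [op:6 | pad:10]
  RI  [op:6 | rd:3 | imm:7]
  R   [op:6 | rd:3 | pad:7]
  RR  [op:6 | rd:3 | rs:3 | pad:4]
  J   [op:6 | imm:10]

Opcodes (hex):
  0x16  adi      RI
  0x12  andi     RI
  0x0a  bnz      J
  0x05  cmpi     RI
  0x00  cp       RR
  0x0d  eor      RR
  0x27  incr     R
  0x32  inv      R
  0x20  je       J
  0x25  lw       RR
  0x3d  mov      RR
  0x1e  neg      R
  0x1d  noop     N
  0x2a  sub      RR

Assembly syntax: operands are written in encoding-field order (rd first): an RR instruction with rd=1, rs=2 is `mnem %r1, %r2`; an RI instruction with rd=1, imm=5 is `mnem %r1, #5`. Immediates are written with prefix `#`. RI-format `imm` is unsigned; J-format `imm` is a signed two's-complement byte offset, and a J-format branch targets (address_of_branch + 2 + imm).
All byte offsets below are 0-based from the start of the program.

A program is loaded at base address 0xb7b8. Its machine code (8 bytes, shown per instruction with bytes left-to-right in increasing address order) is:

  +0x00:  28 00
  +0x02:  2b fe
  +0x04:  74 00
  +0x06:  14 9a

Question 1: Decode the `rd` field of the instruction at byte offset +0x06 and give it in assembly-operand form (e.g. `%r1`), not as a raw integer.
+0x06: 14 9a ⇒ word 0x149a (big)
  opcode bits[15:10]=0x5: cmpi/RI
  [9:7] rd=1 = %r1
  [6:0] imm=26 = #26

%r1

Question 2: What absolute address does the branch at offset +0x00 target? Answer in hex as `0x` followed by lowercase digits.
0xb7ba

+0x00: 28 00 ⇒ word 0x2800 (big)
  top 6b → 0xa → bnz [J]
  [9:0] imm=0 = #0
  target = base 0xb7b8 + off 0x00 + 2 + imm 0 = 0xb7ba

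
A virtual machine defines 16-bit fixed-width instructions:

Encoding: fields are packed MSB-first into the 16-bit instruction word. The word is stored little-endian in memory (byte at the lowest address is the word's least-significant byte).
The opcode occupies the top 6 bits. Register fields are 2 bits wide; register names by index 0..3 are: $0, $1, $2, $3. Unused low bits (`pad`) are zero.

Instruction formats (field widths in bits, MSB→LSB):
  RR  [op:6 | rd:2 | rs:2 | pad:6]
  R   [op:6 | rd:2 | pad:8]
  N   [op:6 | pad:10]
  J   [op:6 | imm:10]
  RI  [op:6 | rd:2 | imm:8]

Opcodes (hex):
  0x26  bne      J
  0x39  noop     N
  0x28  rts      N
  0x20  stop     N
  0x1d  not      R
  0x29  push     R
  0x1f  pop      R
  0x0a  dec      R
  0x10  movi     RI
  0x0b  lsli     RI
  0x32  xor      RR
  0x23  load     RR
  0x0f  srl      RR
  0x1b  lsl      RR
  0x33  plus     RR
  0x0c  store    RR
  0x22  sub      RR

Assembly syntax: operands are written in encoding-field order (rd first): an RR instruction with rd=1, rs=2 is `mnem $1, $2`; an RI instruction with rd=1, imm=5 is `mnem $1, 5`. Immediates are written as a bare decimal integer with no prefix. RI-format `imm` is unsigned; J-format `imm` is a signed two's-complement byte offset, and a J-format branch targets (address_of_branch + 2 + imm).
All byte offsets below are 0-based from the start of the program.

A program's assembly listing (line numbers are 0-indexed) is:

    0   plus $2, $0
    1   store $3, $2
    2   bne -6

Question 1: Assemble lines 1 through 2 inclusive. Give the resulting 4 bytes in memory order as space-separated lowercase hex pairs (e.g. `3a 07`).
line 1 (store): pack op=0xc:6|rd=3:2|rs=2:2|pad=0:6 = 0x3380; little→ 80 33
line 2 (bne): pack op=0x26:6|imm=-6:10 = 0x9bfa; little→ fa 9b

80 33 fa 9b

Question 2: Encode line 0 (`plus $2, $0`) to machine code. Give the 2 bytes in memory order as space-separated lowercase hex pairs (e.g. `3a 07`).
L0: plus op=0x33:6|rd=2:2|rs=0:2|pad=0:6 ⇒ 0xce00 ⇒ little 00 ce

00 ce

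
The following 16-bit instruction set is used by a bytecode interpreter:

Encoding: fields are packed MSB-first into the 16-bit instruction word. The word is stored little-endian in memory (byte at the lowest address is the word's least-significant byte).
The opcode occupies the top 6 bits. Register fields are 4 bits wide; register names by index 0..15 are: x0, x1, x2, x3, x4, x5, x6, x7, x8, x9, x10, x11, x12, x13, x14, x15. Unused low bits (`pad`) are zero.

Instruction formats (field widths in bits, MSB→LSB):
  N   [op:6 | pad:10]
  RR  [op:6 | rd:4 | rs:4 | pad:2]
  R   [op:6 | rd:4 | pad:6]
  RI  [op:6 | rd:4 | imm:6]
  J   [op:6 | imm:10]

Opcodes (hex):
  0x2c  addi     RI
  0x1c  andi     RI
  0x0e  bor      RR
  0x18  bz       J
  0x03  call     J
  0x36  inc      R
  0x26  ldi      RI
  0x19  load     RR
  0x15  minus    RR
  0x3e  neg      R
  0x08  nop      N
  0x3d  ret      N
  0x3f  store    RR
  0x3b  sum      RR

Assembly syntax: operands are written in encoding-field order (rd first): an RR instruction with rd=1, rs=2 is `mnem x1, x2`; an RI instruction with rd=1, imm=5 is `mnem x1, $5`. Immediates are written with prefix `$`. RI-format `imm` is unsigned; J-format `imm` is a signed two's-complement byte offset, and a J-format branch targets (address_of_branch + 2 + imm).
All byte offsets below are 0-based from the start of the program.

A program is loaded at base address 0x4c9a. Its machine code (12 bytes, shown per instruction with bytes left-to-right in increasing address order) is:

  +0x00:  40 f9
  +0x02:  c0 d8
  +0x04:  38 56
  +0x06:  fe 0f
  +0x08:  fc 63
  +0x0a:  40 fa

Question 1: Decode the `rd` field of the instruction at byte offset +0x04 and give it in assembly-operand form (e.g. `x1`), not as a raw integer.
+0x04: 38 56 ⇒ word 0x5638 (little)
  top 6b → 0x15 → minus [RR]
  rd@[9:6]=0x8 ⇒ x8
  rs@[5:2]=0xe ⇒ x14

x8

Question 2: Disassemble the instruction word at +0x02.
[02] c0 d8 → 0xd8c0
  opcode bits[15:10]=0x36: inc/R
  [9:6] rd=3 = x3

inc x3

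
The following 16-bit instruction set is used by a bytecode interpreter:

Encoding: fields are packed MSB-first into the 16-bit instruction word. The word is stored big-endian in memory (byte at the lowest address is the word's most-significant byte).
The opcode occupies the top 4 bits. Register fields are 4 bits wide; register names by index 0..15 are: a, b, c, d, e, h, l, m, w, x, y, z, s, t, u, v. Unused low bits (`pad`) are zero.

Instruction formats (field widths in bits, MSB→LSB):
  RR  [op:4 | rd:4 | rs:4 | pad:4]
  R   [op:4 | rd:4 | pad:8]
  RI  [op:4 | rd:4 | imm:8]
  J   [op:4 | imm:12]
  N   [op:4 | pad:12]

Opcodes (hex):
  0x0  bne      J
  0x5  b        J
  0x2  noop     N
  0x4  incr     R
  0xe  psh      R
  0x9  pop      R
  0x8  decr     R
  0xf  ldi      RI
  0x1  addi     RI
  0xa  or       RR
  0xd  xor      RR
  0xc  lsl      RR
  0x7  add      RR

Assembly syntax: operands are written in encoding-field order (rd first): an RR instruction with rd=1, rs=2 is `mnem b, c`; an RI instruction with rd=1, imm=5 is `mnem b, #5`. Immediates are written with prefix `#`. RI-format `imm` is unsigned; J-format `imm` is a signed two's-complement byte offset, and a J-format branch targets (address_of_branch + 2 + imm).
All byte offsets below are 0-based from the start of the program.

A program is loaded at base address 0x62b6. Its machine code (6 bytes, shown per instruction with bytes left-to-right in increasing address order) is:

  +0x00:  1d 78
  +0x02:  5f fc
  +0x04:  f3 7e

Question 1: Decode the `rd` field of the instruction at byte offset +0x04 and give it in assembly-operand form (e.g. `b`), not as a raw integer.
d

[04] f3 7e → 0xf37e
  top 4b → 0xf → ldi [RI]
  [11:8] rd=3 = d
  [7:0] imm=126 = #126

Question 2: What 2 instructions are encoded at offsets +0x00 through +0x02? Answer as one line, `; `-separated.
addi t, #120; b #-4

+0x00: 1d 78 ⇒ word 0x1d78 (big)
  opcode bits[15:12]=0x1: addi/RI
  [11:8] rd=13 = t
  [7:0] imm=120 = #120
+0x02: 5f fc ⇒ word 0x5ffc (big)
  opcode bits[15:12]=0x5: b/J
  [11:0] imm=4092 (s12→-4) = #-4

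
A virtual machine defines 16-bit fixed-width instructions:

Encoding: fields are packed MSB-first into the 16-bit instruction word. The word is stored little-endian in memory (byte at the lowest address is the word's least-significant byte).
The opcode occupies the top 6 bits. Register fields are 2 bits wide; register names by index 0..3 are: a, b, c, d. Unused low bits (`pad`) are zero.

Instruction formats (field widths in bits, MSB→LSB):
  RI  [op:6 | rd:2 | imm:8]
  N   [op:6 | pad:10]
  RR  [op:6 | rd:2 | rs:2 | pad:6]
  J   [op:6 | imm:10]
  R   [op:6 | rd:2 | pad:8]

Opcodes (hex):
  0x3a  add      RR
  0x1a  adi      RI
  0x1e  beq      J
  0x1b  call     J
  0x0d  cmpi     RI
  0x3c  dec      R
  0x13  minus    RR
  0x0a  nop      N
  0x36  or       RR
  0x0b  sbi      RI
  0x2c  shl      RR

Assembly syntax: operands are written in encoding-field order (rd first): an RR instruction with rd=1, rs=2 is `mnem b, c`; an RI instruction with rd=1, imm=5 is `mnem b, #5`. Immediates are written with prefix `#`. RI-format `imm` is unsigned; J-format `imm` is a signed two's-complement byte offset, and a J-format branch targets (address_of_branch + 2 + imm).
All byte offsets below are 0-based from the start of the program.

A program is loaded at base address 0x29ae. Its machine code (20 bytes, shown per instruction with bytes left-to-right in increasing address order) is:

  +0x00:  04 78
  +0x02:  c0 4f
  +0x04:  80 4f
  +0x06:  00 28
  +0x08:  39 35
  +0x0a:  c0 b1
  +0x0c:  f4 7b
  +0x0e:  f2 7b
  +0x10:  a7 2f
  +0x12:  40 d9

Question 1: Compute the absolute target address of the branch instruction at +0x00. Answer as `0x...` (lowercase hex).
+0x00: 04 78 ⇒ word 0x7804 (little)
  top 6b → 0x1e → beq [J]
  [9:0] imm=4 = #4
  target = base 0x29ae + off 0x00 + 2 + imm 4 = 0x29b4

0x29b4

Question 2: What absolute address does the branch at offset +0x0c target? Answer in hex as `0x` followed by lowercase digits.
0x29b0

[0c] f4 7b → 0x7bf4
  top 6b → 0x1e → beq [J]
  [9:0] imm=1012 (s10→-12) = #-12
  target = base 0x29ae + off 0x0c + 2 + imm -12 = 0x29b0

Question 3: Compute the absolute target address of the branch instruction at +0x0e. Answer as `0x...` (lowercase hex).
0x29b0

[0e] f2 7b → 0x7bf2
  top 6b → 0x1e → beq [J]
  imm@[9:0]=0x3f2 (s10→-14) ⇒ #-14
  target = base 0x29ae + off 0x0e + 2 + imm -14 = 0x29b0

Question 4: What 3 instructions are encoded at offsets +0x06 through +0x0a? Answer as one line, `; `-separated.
nop; cmpi b, #57; shl b, d

+0x06: 00 28 ⇒ word 0x2800 (little)
  opcode bits[15:10]=0xa: nop/N
+0x08: 39 35 ⇒ word 0x3539 (little)
  opcode bits[15:10]=0xd: cmpi/RI
  [9:8] rd=1 = b
  [7:0] imm=57 = #57
+0x0a: c0 b1 ⇒ word 0xb1c0 (little)
  opcode bits[15:10]=0x2c: shl/RR
  [9:8] rd=1 = b
  [7:6] rs=3 = d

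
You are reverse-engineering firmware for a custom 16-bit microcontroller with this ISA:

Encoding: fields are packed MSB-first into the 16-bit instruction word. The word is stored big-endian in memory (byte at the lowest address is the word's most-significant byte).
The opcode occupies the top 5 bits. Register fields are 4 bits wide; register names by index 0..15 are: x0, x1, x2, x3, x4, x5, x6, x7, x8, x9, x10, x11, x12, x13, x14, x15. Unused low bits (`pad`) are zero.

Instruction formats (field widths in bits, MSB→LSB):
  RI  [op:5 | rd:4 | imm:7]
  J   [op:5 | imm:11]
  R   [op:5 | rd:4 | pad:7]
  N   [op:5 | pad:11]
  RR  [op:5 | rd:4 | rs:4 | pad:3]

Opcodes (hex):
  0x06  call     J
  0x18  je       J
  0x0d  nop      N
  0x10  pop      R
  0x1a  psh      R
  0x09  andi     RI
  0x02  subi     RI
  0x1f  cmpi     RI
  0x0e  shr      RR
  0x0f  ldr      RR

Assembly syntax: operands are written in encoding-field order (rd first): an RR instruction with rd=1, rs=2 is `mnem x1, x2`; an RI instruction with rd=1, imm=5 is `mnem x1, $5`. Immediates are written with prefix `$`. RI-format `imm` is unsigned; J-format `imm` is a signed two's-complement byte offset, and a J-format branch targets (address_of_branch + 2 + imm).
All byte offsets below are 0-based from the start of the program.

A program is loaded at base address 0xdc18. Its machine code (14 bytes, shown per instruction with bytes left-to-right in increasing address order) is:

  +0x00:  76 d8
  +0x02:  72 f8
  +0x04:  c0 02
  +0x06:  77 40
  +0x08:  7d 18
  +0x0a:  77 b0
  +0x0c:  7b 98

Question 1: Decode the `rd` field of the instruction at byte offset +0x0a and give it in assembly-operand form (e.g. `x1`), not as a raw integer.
x15

off 0x0a: read 77 b0 as big → 0x77b0
  opcode bits[15:11]=0xe: shr/RR
  rd: (w>>7)&0xf=0xf → x15
  rs: (w>>3)&0xf=0x6 → x6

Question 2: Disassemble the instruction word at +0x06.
shr x14, x8

@+06  big-endian(77 40) = 0x7740
  top 5b → 0xe → shr [RR]
  rd@[10:7]=0xe ⇒ x14
  rs@[6:3]=0x8 ⇒ x8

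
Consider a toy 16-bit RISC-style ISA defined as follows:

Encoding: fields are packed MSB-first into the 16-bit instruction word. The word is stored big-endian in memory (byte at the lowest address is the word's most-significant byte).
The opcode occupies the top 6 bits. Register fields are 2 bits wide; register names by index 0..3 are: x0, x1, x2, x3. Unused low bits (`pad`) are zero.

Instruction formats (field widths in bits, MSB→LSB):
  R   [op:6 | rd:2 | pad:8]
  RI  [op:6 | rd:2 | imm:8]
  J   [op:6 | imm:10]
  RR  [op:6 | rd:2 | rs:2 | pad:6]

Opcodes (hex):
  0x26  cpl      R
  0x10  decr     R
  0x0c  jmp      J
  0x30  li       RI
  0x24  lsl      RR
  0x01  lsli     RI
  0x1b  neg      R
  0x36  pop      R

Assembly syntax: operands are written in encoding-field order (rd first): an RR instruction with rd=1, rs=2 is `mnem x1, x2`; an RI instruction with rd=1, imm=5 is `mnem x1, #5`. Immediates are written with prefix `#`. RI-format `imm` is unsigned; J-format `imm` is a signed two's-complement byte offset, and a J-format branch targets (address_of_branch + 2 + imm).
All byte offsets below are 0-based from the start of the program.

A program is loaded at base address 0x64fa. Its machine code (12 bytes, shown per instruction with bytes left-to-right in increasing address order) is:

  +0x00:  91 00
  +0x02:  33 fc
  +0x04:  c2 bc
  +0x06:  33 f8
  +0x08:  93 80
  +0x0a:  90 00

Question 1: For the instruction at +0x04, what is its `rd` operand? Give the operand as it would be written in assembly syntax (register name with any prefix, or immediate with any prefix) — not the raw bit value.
+0x04: c2 bc ⇒ word 0xc2bc (big)
  op=0xc2bc>>10=0x30 ⇒ li (RI)
  [9:8] rd=2 = x2
  [7:0] imm=188 = #188

x2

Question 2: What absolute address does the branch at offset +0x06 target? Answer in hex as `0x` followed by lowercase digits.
0x64fa

+0x06: 33 f8 ⇒ word 0x33f8 (big)
  opcode bits[15:10]=0xc: jmp/J
  imm: (w>>0)&0x3ff=0x3f8 (s10→-8) → #-8
  target = base 0x64fa + off 0x06 + 2 + imm -8 = 0x64fa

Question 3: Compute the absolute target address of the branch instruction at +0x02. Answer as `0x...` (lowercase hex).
0x64fa

off 0x02: read 33 fc as big → 0x33fc
  opcode bits[15:10]=0xc: jmp/J
  [9:0] imm=1020 (s10→-4) = #-4
  target = base 0x64fa + off 0x02 + 2 + imm -4 = 0x64fa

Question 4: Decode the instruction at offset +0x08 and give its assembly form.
lsl x3, x2

@+08  big-endian(93 80) = 0x9380
  op=0x9380>>10=0x24 ⇒ lsl (RR)
  rd@[9:8]=0x3 ⇒ x3
  rs@[7:6]=0x2 ⇒ x2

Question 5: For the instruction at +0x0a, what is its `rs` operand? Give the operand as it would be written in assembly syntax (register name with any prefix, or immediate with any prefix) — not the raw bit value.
[0a] 90 00 → 0x9000
  opcode bits[15:10]=0x24: lsl/RR
  rd: (w>>8)&0x3=0x0 → x0
  rs: (w>>6)&0x3=0x0 → x0

x0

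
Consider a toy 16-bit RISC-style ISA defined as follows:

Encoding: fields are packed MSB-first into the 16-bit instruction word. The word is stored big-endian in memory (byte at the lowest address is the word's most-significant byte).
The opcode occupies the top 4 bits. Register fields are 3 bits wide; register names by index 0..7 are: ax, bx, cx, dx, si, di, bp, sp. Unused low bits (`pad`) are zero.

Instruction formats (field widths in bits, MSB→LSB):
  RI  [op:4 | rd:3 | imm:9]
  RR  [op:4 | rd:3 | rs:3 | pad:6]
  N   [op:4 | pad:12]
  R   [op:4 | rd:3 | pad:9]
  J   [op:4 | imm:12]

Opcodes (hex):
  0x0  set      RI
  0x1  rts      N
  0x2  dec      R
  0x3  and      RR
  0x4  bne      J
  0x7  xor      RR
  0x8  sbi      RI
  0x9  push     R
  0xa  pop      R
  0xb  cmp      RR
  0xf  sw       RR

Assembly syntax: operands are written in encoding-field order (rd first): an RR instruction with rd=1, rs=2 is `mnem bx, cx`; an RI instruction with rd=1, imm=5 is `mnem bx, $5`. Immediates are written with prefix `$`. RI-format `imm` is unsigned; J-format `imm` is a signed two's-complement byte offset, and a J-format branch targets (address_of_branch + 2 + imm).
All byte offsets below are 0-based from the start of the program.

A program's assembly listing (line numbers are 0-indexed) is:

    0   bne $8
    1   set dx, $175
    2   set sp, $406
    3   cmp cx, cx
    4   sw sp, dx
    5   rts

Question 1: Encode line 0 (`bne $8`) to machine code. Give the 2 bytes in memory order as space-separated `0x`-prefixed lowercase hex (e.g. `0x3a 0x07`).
line 0 (bne): pack op=0x4:4|imm=8:12 = 0x4008; big→ 40 08

0x40 0x08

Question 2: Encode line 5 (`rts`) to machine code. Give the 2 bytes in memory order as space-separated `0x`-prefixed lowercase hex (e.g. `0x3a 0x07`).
L5: rts op=0x1:4|pad=0:12 ⇒ 0x1000 ⇒ big 10 00

0x10 0x00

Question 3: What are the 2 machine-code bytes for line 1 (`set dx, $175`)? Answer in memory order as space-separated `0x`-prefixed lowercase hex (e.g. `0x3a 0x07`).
L1: set op=0x0:4|rd=3:3|imm=175:9 ⇒ 0x06af ⇒ big 06 af

0x06 0xaf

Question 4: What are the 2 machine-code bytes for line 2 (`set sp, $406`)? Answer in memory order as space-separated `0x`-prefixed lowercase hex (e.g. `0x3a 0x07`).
line 2 (set): pack op=0x0:4|rd=7:3|imm=406:9 = 0x0f96; big→ 0f 96

0x0f 0x96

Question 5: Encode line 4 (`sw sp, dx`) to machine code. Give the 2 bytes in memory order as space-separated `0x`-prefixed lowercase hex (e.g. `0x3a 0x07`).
0xfe 0xc0

line 4 (sw): pack op=0xf:4|rd=7:3|rs=3:3|pad=0:6 = 0xfec0; big→ fe c0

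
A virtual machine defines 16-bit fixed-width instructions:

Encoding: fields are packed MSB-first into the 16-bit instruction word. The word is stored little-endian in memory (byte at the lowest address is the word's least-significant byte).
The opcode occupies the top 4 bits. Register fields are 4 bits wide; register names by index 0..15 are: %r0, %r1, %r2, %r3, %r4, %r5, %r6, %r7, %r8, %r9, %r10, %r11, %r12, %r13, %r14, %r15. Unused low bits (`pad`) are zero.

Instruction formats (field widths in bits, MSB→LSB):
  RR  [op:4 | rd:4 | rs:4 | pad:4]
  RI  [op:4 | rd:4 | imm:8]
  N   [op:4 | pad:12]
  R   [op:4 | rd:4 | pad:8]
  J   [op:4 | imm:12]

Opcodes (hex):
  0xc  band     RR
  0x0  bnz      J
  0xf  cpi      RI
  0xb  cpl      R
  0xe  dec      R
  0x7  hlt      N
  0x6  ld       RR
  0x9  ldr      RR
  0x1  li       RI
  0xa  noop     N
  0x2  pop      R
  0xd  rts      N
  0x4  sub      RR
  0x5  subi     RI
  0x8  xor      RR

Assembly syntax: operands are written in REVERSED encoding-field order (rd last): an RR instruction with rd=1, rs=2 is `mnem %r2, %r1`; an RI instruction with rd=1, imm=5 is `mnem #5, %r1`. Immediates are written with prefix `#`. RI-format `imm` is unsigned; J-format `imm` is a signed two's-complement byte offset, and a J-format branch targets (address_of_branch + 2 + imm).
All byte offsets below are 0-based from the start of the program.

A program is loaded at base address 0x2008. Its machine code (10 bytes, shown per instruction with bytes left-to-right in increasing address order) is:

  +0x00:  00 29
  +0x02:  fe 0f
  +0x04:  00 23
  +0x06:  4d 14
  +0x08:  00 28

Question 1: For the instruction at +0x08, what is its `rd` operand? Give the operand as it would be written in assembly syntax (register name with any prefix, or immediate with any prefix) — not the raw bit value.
@+08  little-endian(00 28) = 0x2800
  op=0x2800>>12=0x2 ⇒ pop (R)
  rd: (w>>8)&0xf=0x8 → %r8

%r8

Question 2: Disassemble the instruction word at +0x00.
pop %r9

@+00  little-endian(00 29) = 0x2900
  top 4b → 0x2 → pop [R]
  rd@[11:8]=0x9 ⇒ %r9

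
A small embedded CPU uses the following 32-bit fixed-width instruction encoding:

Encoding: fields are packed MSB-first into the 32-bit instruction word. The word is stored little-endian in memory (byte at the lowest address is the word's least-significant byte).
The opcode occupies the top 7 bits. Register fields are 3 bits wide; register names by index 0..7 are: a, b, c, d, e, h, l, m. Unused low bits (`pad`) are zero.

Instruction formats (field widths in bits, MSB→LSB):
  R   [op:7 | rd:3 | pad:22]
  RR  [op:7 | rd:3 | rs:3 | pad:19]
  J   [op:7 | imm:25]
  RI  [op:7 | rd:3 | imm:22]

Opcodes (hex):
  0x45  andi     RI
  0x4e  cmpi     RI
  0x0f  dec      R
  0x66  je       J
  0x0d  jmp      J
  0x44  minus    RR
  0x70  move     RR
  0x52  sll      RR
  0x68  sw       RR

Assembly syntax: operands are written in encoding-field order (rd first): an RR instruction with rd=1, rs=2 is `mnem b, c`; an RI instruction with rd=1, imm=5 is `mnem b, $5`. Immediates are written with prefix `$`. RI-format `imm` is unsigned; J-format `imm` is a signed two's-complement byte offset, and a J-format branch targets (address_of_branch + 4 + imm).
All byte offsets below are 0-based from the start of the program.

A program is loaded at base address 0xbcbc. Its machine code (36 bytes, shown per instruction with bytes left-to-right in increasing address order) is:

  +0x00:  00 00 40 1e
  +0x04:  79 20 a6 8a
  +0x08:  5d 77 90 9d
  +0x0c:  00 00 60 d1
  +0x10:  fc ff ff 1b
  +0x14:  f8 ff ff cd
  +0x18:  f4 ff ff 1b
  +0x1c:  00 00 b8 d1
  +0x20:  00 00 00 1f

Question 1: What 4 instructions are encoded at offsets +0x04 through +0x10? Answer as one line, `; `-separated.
off 0x04: read 79 20 a6 8a as little → 0x8aa62079
  opcode bits[31:25]=0x45: andi/RI
  rd@[24:22]=0x2 ⇒ c
  imm@[21:0]=0x262079 ⇒ $2498681
off 0x08: read 5d 77 90 9d as little → 0x9d90775d
  opcode bits[31:25]=0x4e: cmpi/RI
  rd@[24:22]=0x6 ⇒ l
  imm@[21:0]=0x10775d ⇒ $1079133
off 0x0c: read 00 00 60 d1 as little → 0xd1600000
  opcode bits[31:25]=0x68: sw/RR
  rd@[24:22]=0x5 ⇒ h
  rs@[21:19]=0x4 ⇒ e
off 0x10: read fc ff ff 1b as little → 0x1bfffffc
  opcode bits[31:25]=0xd: jmp/J
  imm@[24:0]=0x1fffffc (s25→-4) ⇒ $-4

andi c, $2498681; cmpi l, $1079133; sw h, e; jmp $-4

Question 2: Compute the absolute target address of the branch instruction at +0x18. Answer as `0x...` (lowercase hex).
0xbccc

[18] f4 ff ff 1b → 0x1bfffff4
  top 7b → 0xd → jmp [J]
  imm: (w>>0)&0x1ffffff=0x1fffff4 (s25→-12) → $-12
  target = base 0xbcbc + off 0x18 + 4 + imm -12 = 0xbccc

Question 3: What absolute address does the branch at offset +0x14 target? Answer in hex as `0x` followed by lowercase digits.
+0x14: f8 ff ff cd ⇒ word 0xcdfffff8 (little)
  opcode bits[31:25]=0x66: je/J
  imm@[24:0]=0x1fffff8 (s25→-8) ⇒ $-8
  target = base 0xbcbc + off 0x14 + 4 + imm -8 = 0xbccc

0xbccc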